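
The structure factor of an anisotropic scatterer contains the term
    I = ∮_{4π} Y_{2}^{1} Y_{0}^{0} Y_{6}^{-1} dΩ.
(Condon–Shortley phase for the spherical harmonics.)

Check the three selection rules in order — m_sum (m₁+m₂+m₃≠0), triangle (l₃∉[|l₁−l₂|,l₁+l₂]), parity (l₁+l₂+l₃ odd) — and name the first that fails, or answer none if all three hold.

azimuthal sum: 1 + 0 − 1 = 0  ✓
2 ≤ 6 ≤ 2 (triangle on l)  ✗
L = 2 + 0 + 6 = 8 (even)

triangle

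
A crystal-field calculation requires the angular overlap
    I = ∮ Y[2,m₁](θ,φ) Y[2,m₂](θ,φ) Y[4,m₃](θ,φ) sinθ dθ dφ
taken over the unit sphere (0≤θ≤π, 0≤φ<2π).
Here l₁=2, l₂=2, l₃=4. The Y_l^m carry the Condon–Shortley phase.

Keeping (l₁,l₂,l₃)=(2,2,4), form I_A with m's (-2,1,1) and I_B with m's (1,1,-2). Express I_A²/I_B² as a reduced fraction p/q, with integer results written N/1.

1/8

Shared (l₁,l₂,l₃)=(2,2,4): N and (l;000)² cancel in I_A²/I_B².
A: Δ = 0!·4!·4!/9! = 1/630; Racah Σ t=0..0: t=0:+1/144 = 1/144; ⇒ 3j(2 2 4; -2 1 1)² = 1/126, sgn -1
B: Δ = 0!·4!·4!/9! = 1/630; Racah Σ t=0..0: t=0:+1/36 = 1/36; ⇒ 3j(2 2 4; 1 1 -2)² = 4/63, sgn +1
I_A²/I_B² = (1/126)/(4/63) = 1/8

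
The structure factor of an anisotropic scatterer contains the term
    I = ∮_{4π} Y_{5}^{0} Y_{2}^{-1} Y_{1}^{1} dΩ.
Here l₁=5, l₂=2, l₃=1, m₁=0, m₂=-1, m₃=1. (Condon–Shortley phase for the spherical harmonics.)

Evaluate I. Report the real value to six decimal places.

triangle: need 3≤l₃≤7, have 1; I=0

0.000000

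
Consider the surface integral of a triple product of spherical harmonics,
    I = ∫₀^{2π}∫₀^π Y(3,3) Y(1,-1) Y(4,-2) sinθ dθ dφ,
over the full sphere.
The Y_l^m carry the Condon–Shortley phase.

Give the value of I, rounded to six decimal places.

m-sum 0 ✓  L=8 even ✓  2≤4≤4 ✓
Π(2lᵢ+1) = 7×3×9 = 189
triangle coeff Δ(3,1,4) = 1/252
Σ_t [0,0]: t=0:+1/36 = 1/36
(3j)²=4/63 [(3 1 4; 0 0 0)], sign=+1
Σ_t [0,0]: t=0:+1/1440 = 1/1440
(3j)²=1/252 [(3 1 4; 3 -1 -2)], sign=+1
⇒ 4πI² = 1/21
I = (+1)√(1/21/(4π)) = 0.06155813

0.061558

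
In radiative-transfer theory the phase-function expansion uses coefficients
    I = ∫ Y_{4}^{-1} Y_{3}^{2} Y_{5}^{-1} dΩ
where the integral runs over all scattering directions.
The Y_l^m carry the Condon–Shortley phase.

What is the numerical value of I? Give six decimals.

Rules hold: Σm=0, L=12 even, 1≤5≤7.
N = 9·7·11 = 693
Δ = 2!·6!·4!/13! = 1/180180
Racah Σ t=0..2: t=0:+1/576 t=1:−1/144 t=2:+1/576 = -1/288
⇒ 3j(4 3 5; 0 0 0)² = 20/1001, sgn +1
Racah Σ t=1..2: t=1:−1/1152 t=2:+1/432 = 5/3456
⇒ 3j(4 3 5; -1 2 -1)² = 625/36036, sgn +1
4πI² = N·(3j₀)²·(3jₘ)² = 3125/13013
I = +1·√(0.240144/4π) = 0.13823925

0.138239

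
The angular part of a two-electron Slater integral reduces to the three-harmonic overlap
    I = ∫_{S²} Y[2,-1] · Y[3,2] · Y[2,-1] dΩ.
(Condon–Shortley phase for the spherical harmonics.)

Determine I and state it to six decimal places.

L=7 odd ⇒ parity kills the (l;000) factor ⇒ I = 0

0.000000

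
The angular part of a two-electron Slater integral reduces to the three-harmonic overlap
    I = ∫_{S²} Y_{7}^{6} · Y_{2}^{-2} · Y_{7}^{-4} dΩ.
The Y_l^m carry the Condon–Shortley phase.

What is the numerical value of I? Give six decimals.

-0.106948

Rules hold: Σm=0, L=16 even, 5≤7≤9.
N = 15·5·15 = 1125
Δ = 2!·12!·2!/17! = 1/185640
Racah Σ t=0..2: t=0:+1/2419200 t=1:−1/518400 t=2:+1/2419200 = -1/907200
⇒ 3j(7 2 7; 0 0 0)² = 56/3315, sgn +1
Racah Σ t=0..0: t=0:+1/159667200 = 1/159667200
⇒ 3j(7 2 7; 6 -2 -4)² = 9/1190, sgn -1
4πI² = N·(3j₀)²·(3jₘ)² = 540/3757
I = -1·√(0.143732/4π) = -0.10694768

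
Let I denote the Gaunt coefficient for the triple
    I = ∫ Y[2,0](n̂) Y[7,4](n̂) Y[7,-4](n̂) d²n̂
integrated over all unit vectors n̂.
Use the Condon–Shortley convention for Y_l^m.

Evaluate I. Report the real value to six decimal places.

0.022834

Checks pass: Σm=0; 16 even; l₃=7∈[5,9].
(2·2+1)(2·7+1)(2·7+1) = 1125
Δ: 2! 2! 12! / 17! → 1/185640
sum: t=0:+1/2419200 t=1:−1/518400 t=2:+1/2419200 = -1/907200
3j²(2 7 7; 0 0 0) = Δ·Π!·Σ² = 56/3315  (sign +1)
sum: t=0:+1/159667200 t=1:−1/7257600 t=2:+1/8709120 = -1/59875200
3j²(2 7 7; 0 4 -4) = Δ·Π!·Σ² = 8/23205  (sign +1)
combine: 4πI² = 1125·56/3315·8/23205 = 320/48841
take √, sign +1: I = 0.02283378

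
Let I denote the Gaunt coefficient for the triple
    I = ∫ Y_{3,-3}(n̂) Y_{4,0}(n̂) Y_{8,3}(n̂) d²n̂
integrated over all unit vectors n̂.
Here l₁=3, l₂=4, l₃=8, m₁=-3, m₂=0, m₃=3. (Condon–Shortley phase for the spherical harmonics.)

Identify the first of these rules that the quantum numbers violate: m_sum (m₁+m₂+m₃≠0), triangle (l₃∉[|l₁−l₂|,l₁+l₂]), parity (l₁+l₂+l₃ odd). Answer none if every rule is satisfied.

m₁+m₂+m₃ = -3 + 0 + 3 = 0  ✓
triangle: |3−4|=1 ≤ l₃=8 ≤ 3+4=7  ✗
parity: l₁+l₂+l₃ = 15 is odd

triangle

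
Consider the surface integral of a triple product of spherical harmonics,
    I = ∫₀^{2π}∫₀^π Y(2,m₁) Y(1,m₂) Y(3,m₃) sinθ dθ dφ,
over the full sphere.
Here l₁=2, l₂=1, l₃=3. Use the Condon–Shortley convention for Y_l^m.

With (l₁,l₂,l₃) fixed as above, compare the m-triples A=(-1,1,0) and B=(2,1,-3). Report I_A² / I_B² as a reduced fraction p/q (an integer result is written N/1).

1/5

l's match ⇒ only the (l;m) 3-j factors differ between A and B.
A: triangle coeff Δ(2,1,3) = 1/105; Σ_t [0,0]: t=0:+1/12 = 1/12; (3j)²=1/35 [(2 1 3; -1 1 0)], sign=-1
B: triangle coeff Δ(2,1,3) = 1/105; Σ_t [0,0]: t=0:+1/48 = 1/48; (3j)²=1/7 [(2 1 3; 2 1 -3)], sign=+1
I_A²/I_B² = (1/35)/(1/7) = 1/5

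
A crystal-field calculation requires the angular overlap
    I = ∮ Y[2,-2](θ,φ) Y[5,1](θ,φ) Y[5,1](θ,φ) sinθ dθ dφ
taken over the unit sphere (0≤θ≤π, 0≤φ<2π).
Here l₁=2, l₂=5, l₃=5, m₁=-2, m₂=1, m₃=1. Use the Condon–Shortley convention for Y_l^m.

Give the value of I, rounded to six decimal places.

0.198089

Checks pass: Σm=0; 12 even; l₃=5∈[3,7].
(2·2+1)(2·5+1)(2·5+1) = 605
Δ: 2! 2! 8! / 13! → 1/38610
sum: t=0:+1/2880 t=1:−1/576 t=2:+1/2880 = -1/960
3j²(2 5 5; 0 0 0) = Δ·Π!·Σ² = 10/429  (sign +1)
sum: t=2:+1/2304 = 1/2304
3j²(2 5 5; -2 1 1) = Δ·Π!·Σ² = 5/143  (sign +1)
combine: 4πI² = 605·10/429·5/143 = 250/507
take √, sign +1: I = 0.19808933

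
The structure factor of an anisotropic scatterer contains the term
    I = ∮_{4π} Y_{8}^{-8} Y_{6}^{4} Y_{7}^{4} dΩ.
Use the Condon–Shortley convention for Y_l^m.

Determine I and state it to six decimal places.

Σlᵢ=21 odd — θ-integrand is odd under cosθ→−cosθ; I=0

0.000000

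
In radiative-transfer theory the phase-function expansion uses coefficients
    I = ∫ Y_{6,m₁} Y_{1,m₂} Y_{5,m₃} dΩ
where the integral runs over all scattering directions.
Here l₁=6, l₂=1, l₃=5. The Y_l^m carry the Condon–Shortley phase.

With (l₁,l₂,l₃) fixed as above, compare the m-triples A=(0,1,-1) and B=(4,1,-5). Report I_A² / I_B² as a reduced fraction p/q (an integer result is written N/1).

15/1

Same 6,1,5: normalisation and zero-m 3j drop out of the ratio.
A: Δ: 2! 10! 0! / 13! → 1/858; sum: t=2:+1/34560 = 1/34560; 3j²(6 1 5; 0 1 -1) = Δ·Π!·Σ² = 5/286  (sign +1)
B: Δ: 2! 10! 0! / 13! → 1/858; sum: t=2:+1/7257600 = 1/7257600; 3j²(6 1 5; 4 1 -5) = Δ·Π!·Σ² = 1/858  (sign +1)
I_A²/I_B² = (5/286)/(1/858) = 15/1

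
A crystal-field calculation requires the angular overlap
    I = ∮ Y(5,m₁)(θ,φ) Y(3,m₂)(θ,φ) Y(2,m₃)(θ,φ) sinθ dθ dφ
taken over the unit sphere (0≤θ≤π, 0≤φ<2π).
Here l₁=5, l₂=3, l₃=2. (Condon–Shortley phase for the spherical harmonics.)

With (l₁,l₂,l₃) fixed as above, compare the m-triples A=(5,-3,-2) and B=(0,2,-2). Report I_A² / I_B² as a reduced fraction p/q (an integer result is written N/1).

42/1

l's match ⇒ only the (l;m) 3-j factors differ between A and B.
A: triangle coeff Δ(5,3,2) = 1/2310; Σ_t [0,0]: t=0:+1/17280 = 1/17280; (3j)²=1/11 [(5 3 2; 5 -3 -2)], sign=+1
B: triangle coeff Δ(5,3,2) = 1/2310; Σ_t [5,5]: t=5:−1/2880 = -1/2880; (3j)²=1/462 [(5 3 2; 0 2 -2)], sign=-1
I_A²/I_B² = (1/11)/(1/462) = 42/1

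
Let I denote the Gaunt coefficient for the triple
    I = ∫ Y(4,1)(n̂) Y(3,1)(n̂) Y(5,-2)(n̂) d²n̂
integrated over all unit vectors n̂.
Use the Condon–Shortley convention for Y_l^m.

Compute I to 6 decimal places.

m-sum 0 ✓  L=12 even ✓  1≤5≤7 ✓
Π(2lᵢ+1) = 9×7×11 = 693
triangle coeff Δ(4,3,5) = 1/180180
Σ_t [0,2]: t=0:+1/576 t=1:−1/144 t=2:+1/576 = -1/288
(3j)²=20/1001 [(4 3 5; 0 0 0)], sign=+1
Σ_t [0,2]: t=0:+1/1728 t=1:−1/288 t=2:+1/960 = -1/540
(3j)²=128/6435 [(4 3 5; 1 1 -2)], sign=+1
⇒ 4πI² = 512/1859
I = (+1)√(512/1859/(4π)) = 0.14804384

0.148044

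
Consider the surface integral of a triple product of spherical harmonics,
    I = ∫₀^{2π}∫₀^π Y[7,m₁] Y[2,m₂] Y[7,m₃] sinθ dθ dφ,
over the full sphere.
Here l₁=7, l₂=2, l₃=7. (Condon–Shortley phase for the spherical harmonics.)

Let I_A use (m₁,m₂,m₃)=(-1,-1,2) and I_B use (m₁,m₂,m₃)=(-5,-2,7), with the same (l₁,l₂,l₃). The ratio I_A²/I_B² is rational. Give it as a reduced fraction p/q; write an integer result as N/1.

Shared (l₁,l₂,l₃)=(7,2,7): N and (l;000)² cancel in I_A²/I_B².
A: Δ = 2!·12!·2!/17! = 1/185640; Racah Σ t=0..1: t=0:+1/1935360 t=1:−1/1209600 = -1/3225600; ⇒ 3j(7 2 7; -1 -1 2)² = 243/61880, sgn +1
B: Δ = 2!·12!·2!/17! = 1/185640; Racah Σ t=0..0: t=0:+1/1916006400 = 1/1916006400; ⇒ 3j(7 2 7; -5 -2 7)² = 1/340, sgn +1
I_A²/I_B² = (243/61880)/(1/340) = 243/182

243/182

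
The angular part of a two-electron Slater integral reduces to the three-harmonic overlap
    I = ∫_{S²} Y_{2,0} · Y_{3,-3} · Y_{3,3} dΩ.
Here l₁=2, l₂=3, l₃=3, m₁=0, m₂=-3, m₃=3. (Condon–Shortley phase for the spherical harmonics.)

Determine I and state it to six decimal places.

0.210261

m-sum 0 ✓  L=8 even ✓  1≤3≤5 ✓
Π(2lᵢ+1) = 5×7×7 = 245
triangle coeff Δ(2,3,3) = 1/3780
Σ_t [0,2]: t=0:+1/24 t=1:−1/4 t=2:+1/24 = -1/6
(3j)²=4/105 [(2 3 3; 0 0 0)], sign=+1
Σ_t [0,0]: t=0:+1/96 = 1/96
(3j)²=5/84 [(2 3 3; 0 -3 3)], sign=+1
⇒ 4πI² = 5/9
I = (+1)√(5/9/(4π)) = 0.21026104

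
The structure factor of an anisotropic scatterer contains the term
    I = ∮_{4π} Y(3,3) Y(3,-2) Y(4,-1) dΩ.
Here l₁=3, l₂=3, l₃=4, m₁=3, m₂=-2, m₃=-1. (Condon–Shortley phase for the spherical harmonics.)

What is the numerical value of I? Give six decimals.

0.140463

Checks pass: Σm=0; 10 even; l₃=4∈[0,6].
(2·3+1)(2·3+1)(2·4+1) = 441
Δ: 2! 4! 4! / 11! → 1/34650
sum: t=0:+1/72 t=1:−1/16 t=2:+1/72 = -5/144
3j²(3 3 4; 0 0 0) = Δ·Π!·Σ² = 2/77  (sign -1)
sum: t=0:+1/288 = 1/288
3j²(3 3 4; 3 -2 -1) = Δ·Π!·Σ² = 5/231  (sign -1)
combine: 4πI² = 441·2/77·5/231 = 30/121
take √, sign +1: I = 0.14046335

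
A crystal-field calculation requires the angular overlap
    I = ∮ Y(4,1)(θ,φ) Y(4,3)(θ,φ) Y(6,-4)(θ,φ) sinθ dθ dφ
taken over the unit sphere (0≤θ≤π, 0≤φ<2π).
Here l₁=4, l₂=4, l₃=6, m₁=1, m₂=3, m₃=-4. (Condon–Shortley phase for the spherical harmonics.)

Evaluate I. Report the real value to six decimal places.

Checks pass: Σm=0; 14 even; l₃=6∈[0,8].
(2·4+1)(2·4+1)(2·6+1) = 1053
Δ: 2! 6! 6! / 15! → 1/1261260
sum: t=0:+1/4608 t=1:−1/1296 t=2:+1/4608 = -7/20736
3j²(4 4 6; 0 0 0) = Δ·Π!·Σ² = 20/1287  (sign -1)
sum: t=1:−1/34560 t=2:+1/28800 = 1/172800
3j²(4 4 6; 1 3 -4) = Δ·Π!·Σ² = 1/1430  (sign +1)
combine: 4πI² = 1053·20/1287·1/1430 = 18/1573
take √, sign -1: I = -0.03017637

-0.030176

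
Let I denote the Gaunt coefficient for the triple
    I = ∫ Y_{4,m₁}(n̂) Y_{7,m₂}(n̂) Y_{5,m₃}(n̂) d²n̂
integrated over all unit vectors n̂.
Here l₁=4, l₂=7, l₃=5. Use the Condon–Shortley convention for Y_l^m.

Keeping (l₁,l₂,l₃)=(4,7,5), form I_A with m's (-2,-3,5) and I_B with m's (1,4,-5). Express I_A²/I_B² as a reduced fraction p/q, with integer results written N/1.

9/22

Shared (l₁,l₂,l₃)=(4,7,5): N and (l;000)² cancel in I_A²/I_B².
A: Δ = 6!·2!·8!/17! = 1/6126120; Racah Σ t=4..4: t=4:+1/3870720 = 1/3870720; ⇒ 3j(4 7 5; -2 -3 5)² = 675/136136, sgn +1
B: Δ = 6!·2!·8!/17! = 1/6126120; Racah Σ t=3..3: t=3:−1/2903040 = -1/2903040; ⇒ 3j(4 7 5; 1 4 -5)² = 75/6188, sgn -1
I_A²/I_B² = (675/136136)/(75/6188) = 9/22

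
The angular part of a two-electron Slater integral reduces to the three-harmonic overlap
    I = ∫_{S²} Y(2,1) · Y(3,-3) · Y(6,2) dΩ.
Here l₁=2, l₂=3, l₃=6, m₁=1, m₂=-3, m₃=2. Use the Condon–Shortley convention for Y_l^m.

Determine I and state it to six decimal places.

0.000000

triangle: need 1≤l₃≤5, have 6; I=0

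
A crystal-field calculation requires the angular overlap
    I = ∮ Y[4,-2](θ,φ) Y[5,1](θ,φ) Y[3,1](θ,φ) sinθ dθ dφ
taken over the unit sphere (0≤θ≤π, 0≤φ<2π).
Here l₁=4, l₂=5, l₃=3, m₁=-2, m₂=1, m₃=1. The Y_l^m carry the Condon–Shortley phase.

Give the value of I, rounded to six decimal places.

Checks pass: Σm=0; 12 even; l₃=3∈[1,9].
(2·4+1)(2·5+1)(2·3+1) = 693
Δ: 6! 2! 4! / 13! → 1/180180
sum: t=2:+1/576 t=3:−1/144 t=4:+1/576 = -1/288
3j²(4 5 3; 0 0 0) = Δ·Π!·Σ² = 20/1001  (sign +1)
sum: t=4:+1/384 t=5:−1/720 t=6:+1/34560 = 43/34560
3j²(4 5 3; -2 1 1) = Δ·Π!·Σ² = 1849/180180  (sign +1)
combine: 4πI² = 693·20/1001·1849/180180 = 1849/13013
take √, sign +1: I = 0.10633465

0.106335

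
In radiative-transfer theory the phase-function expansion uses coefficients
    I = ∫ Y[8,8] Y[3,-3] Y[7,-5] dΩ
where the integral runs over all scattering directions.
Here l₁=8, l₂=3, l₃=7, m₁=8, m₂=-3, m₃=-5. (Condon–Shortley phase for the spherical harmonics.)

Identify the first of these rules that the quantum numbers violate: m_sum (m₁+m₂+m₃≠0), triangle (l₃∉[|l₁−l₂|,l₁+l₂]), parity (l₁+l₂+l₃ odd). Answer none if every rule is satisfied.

azimuthal sum: 8 − 3 − 5 = 0  ✓
5 ≤ 7 ≤ 11 (triangle on l)  ✓
L = 8 + 3 + 7 = 18 (even)  ✓

none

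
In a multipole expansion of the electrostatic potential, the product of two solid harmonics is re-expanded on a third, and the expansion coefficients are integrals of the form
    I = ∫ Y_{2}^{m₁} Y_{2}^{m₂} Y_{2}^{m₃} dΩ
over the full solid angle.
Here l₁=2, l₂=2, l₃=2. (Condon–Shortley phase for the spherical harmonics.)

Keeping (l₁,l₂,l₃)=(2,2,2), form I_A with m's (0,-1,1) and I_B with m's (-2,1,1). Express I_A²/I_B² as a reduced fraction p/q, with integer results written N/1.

Same 2,2,2: normalisation and zero-m 3j drop out of the ratio.
A: Δ: 2! 2! 2! / 7! → 1/630; sum: t=0:+1/4 t=1:−1/2 = -1/4; 3j²(2 2 2; 0 -1 1) = Δ·Π!·Σ² = 1/70  (sign +1)
B: Δ: 2! 2! 2! / 7! → 1/630; sum: t=2:+1/4 = 1/4; 3j²(2 2 2; -2 1 1) = Δ·Π!·Σ² = 3/35  (sign -1)
I_A²/I_B² = (1/70)/(3/35) = 1/6

1/6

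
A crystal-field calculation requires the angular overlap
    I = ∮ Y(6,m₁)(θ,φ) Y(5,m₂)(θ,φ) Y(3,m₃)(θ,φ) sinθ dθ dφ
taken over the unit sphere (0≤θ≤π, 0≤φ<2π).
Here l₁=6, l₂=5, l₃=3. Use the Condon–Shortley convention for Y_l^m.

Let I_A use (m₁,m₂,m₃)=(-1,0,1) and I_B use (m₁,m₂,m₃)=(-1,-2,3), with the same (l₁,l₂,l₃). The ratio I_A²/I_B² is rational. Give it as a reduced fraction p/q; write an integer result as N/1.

Shared (l₁,l₂,l₃)=(6,5,3): N and (l;000)² cancel in I_A²/I_B².
A: Δ = 8!·4!·2!/15! = 1/675675; Racah Σ t=3..5: t=3:−1/34560 t=4:+1/3456 t=5:−1/5760 = 1/11520; ⇒ 3j(6 5 3; -1 0 1)² = 2/429, sgn +1
B: Δ = 8!·4!·2!/15! = 1/675675; Racah Σ t=3..3: t=3:−1/34560 = -1/34560; ⇒ 3j(6 5 3; -1 -2 3)² = 7/429, sgn -1
I_A²/I_B² = (2/429)/(7/429) = 2/7

2/7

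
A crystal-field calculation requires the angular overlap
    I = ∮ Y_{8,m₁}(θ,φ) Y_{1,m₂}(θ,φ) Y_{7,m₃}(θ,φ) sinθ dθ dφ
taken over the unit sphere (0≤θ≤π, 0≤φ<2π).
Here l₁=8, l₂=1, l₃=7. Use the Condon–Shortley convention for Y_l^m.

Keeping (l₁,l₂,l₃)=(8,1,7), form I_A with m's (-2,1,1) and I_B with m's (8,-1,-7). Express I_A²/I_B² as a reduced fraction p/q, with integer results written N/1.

3/8

l's match ⇒ only the (l;m) 3-j factors differ between A and B.
A: triangle coeff Δ(8,1,7) = 1/2040; Σ_t [2,2]: t=2:+1/58060800 = 1/58060800; (3j)²=3/136 [(8 1 7; -2 1 1)], sign=+1
B: triangle coeff Δ(8,1,7) = 1/2040; Σ_t [0,0]: t=0:+1/174356582400 = 1/174356582400; (3j)²=1/17 [(8 1 7; 8 -1 -7)], sign=+1
I_A²/I_B² = (3/136)/(1/17) = 3/8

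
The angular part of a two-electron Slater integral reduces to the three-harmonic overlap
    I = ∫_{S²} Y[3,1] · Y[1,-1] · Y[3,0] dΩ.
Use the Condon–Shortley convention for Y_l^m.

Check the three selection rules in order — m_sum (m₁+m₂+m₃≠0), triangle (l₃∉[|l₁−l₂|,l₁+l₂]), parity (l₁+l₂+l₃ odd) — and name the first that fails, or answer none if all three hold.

azimuthal sum: 1 − 1 + 0 = 0  ✓
2 ≤ 3 ≤ 4 (triangle on l)  ✓
L = 3 + 1 + 3 = 7 (odd)  ✗

parity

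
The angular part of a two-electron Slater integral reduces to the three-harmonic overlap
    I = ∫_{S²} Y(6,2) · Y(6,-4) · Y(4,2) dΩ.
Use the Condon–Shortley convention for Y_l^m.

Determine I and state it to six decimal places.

0.060095

Checks pass: Σm=0; 16 even; l₃=4∈[0,12].
(2·6+1)(2·6+1)(2·4+1) = 1521
Δ: 8! 4! 4! / 17! → 1/15315300
sum: t=2:+1/829440 t=3:−1/25920 t=4:+1/9216 t=5:−1/25920 t=6:+1/829440 = 7/207360
3j²(6 6 4; 0 0 0) = Δ·Π!·Σ² = 28/2431  (sign +1)
sum: t=0:+1/3870720 t=1:−1/181440 t=2:+1/138240 = 23/11612160
3j²(6 6 4; 2 -4 2) = Δ·Π!·Σ² = 529/204204  (sign +1)
combine: 4πI² = 1521·28/2431·529/204204 = 1587/34969
take √, sign +1: I = 0.06009550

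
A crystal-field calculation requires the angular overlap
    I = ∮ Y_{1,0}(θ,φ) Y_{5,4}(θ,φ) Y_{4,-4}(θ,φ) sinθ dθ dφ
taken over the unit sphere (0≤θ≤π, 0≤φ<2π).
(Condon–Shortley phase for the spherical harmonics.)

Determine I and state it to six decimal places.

0.147319

m-sum 0 ✓  L=10 even ✓  4≤4≤6 ✓
Π(2lᵢ+1) = 3×11×9 = 297
triangle coeff Δ(1,5,4) = 1/495
Σ_t [1,1]: t=1:−1/576 = -1/576
(3j)²=5/99 [(1 5 4; 0 0 0)], sign=-1
Σ_t [1,1]: t=1:−1/40320 = -1/40320
(3j)²=1/55 [(1 5 4; 0 4 -4)], sign=-1
⇒ 4πI² = 3/11
I = (+1)√(3/11/(4π)) = 0.14731920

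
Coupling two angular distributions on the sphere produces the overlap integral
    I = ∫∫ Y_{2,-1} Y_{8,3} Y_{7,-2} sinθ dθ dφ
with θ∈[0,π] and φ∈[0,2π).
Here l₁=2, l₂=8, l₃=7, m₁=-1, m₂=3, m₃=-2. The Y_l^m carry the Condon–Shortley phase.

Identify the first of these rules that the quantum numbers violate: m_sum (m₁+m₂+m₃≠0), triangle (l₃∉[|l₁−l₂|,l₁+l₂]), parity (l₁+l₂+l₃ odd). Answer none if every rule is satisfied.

azimuthal sum: -1 + 3 − 2 = 0  ✓
6 ≤ 7 ≤ 10 (triangle on l)  ✓
L = 2 + 8 + 7 = 17 (odd)  ✗

parity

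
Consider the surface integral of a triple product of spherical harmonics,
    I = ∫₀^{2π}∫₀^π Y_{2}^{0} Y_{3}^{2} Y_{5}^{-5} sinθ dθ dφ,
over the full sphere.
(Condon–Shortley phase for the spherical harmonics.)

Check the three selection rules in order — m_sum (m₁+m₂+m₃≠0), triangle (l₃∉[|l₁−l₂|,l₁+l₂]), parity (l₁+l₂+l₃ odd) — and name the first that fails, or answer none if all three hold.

m_sum

m₁+m₂+m₃ = 0 + 2 − 5 = -3  ✗
triangle: |2−3|=1 ≤ l₃=5 ≤ 2+3=5
parity: l₁+l₂+l₃ = 10 is even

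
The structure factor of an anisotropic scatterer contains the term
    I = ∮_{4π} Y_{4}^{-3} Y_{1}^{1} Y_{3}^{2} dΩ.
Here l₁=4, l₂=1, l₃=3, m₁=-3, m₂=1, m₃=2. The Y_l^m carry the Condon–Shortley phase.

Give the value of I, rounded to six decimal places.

Rules hold: Σm=0, L=8 even, 3≤3≤5.
N = 9·3·7 = 189
Δ = 2!·6!·0!/9! = 1/252
Racah Σ t=1..1: t=1:−1/36 = -1/36
⇒ 3j(4 1 3; 0 0 0)² = 4/63, sgn +1
Racah Σ t=2..2: t=2:+1/240 = 1/240
⇒ 3j(4 1 3; -3 1 2)² = 1/12, sgn -1
4πI² = N·(3j₀)²·(3jₘ)² = 1/1
I = -1·√(1/4π) = -0.28209479

-0.282095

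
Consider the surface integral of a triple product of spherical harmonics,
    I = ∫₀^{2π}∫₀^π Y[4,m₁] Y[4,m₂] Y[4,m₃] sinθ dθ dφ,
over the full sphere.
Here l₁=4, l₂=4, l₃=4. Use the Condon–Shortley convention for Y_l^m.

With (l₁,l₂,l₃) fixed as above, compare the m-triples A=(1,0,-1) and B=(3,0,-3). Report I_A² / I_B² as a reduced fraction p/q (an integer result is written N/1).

Shared (l₁,l₂,l₃)=(4,4,4): N and (l;000)² cancel in I_A²/I_B².
A: Δ = 4!·4!·4!/13! = 1/450450; Racah Σ t=0..3: t=0:+1/3456 t=1:−1/144 t=2:+1/96 t=3:−1/864 = 1/384; ⇒ 3j(4 4 4; 1 0 -1)² = 9/2002, sgn -1
B: Δ = 4!·4!·4!/13! = 1/450450; Racah Σ t=0..1: t=0:+1/3456 t=1:−1/864 = -1/1152; ⇒ 3j(4 4 4; 3 0 -3)² = 7/286, sgn +1
I_A²/I_B² = (9/2002)/(7/286) = 9/49

9/49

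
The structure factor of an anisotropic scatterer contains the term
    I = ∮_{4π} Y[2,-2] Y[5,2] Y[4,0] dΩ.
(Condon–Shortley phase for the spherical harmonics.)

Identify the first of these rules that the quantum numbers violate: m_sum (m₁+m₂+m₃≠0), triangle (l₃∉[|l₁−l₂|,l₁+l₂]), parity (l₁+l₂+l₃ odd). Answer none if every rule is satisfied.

azimuthal sum: -2 + 2 + 0 = 0  ✓
3 ≤ 4 ≤ 7 (triangle on l)  ✓
L = 2 + 5 + 4 = 11 (odd)  ✗

parity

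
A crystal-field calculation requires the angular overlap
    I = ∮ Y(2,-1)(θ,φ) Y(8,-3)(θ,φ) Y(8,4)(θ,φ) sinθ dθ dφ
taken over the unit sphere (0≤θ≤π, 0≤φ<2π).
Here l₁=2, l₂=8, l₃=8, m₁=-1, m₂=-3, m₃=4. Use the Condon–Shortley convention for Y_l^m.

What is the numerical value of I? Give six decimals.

0.146979

m-sum 0 ✓  L=18 even ✓  6≤8≤10 ✓
Π(2lᵢ+1) = 5×17×17 = 1445
triangle coeff Δ(2,8,8) = 1/348840
Σ_t [0,2]: t=0:+1/116121600 t=1:−1/25401600 t=2:+1/116121600 = -1/45158400
(3j)²=24/1615 [(2 8 8; 0 0 0)], sign=-1
Σ_t [1,2]: t=1:−1/174182400 t=2:+1/479001600 = -1/273715200
(3j)²=49/3876 [(2 8 8; -1 -3 4)], sign=-1
⇒ 4πI² = 98/361
I = (+1)√(98/361/(4π)) = 0.14697873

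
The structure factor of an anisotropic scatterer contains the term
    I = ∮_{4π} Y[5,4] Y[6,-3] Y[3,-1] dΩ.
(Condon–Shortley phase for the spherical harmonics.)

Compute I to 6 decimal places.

Checks pass: Σm=0; 14 even; l₃=3∈[1,11].
(2·5+1)(2·6+1)(2·3+1) = 1001
Δ: 8! 2! 4! / 15! → 1/675675
sum: t=3:−1/8640 t=4:+1/2304 t=5:−1/8640 = 7/34560
3j²(5 6 3; 0 0 0) = Δ·Π!·Σ² = 7/429  (sign -1)
sum: t=0:+1/241920 t=1:−1/40320 = -1/48384
3j²(5 6 3; 4 -3 -1) = Δ·Π!·Σ² = 24/1001  (sign -1)
combine: 4πI² = 1001·7/429·24/1001 = 56/143
take √, sign +1: I = 0.17653103

0.176531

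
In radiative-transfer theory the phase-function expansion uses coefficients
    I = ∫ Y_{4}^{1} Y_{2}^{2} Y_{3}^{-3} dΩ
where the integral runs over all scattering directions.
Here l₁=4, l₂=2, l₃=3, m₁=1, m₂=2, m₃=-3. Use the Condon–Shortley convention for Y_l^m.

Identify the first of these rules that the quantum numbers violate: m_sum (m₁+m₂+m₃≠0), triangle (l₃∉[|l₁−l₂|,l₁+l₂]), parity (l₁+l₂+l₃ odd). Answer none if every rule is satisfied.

azimuthal sum: 1 + 2 − 3 = 0  ✓
2 ≤ 3 ≤ 6 (triangle on l)  ✓
L = 4 + 2 + 3 = 9 (odd)  ✗

parity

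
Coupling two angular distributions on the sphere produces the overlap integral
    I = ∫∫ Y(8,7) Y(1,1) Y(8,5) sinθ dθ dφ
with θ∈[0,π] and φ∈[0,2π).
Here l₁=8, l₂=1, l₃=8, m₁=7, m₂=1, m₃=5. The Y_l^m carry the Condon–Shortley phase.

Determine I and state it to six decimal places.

Σmᵢ = 13 ≠ 0, so the φ-integral vanishes; I = 0

0.000000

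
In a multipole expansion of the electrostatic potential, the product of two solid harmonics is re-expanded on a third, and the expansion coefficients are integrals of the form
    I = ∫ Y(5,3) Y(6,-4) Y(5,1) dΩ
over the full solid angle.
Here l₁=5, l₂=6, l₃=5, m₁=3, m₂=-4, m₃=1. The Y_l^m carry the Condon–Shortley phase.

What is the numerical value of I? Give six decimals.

-0.069086

Rules hold: Σm=0, L=16 even, 1≤5≤11.
N = 11·13·11 = 1573
Δ = 6!·4!·6!/17! = 1/28588560
Racah Σ t=1..5: t=1:−1/345600 t=2:+1/13824 t=3:−1/5184 t=4:+1/13824 t=5:−1/345600 = -7/129600
⇒ 3j(5 6 5; 0 0 0)² = 80/7293, sgn +1
Racah Σ t=0..2: t=0:+1/138240 t=1:−1/86400 t=2:+1/829440 = -13/4147200
⇒ 3j(5 6 5; 3 -4 1)² = 13/3740, sgn -1
4πI² = N·(3j₀)²·(3jₘ)² = 52/867
I = -1·√(0.0599769/4π) = -0.06908555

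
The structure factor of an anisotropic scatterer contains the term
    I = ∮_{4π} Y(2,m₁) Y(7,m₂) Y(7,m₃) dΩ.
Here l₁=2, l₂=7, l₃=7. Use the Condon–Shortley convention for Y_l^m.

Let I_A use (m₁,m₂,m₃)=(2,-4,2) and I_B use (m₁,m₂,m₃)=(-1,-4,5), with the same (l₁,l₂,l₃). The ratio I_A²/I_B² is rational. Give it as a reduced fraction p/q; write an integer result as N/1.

550/729

Shared (l₁,l₂,l₃)=(2,7,7): N and (l;000)² cancel in I_A²/I_B².
A: Δ = 2!·2!·12!/17! = 1/185640; Racah Σ t=0..0: t=0:+1/8709120 = 1/8709120; ⇒ 3j(2 7 7; 2 -4 2)² = 55/3094, sgn -1
B: Δ = 2!·2!·12!/17! = 1/185640; Racah Σ t=1..2: t=1:−1/14515200 t=2:+1/79833600 = -1/17740800; ⇒ 3j(2 7 7; -1 -4 5)² = 729/30940, sgn -1
I_A²/I_B² = (55/3094)/(729/30940) = 550/729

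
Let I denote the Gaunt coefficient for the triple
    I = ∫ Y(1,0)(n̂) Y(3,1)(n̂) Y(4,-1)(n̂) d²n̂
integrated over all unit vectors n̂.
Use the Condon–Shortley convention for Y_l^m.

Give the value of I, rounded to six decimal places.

Rules hold: Σm=0, L=8 even, 2≤4≤4.
N = 3·7·9 = 189
Δ = 0!·2!·6!/9! = 1/252
Racah Σ t=0..0: t=0:+1/36 = 1/36
⇒ 3j(1 3 4; 0 0 0)² = 4/63, sgn +1
Racah Σ t=0..0: t=0:+1/48 = 1/48
⇒ 3j(1 3 4; 0 1 -1)² = 5/84, sgn -1
4πI² = N·(3j₀)²·(3jₘ)² = 5/7
I = -1·√(0.714286/4π) = -0.23841361

-0.238414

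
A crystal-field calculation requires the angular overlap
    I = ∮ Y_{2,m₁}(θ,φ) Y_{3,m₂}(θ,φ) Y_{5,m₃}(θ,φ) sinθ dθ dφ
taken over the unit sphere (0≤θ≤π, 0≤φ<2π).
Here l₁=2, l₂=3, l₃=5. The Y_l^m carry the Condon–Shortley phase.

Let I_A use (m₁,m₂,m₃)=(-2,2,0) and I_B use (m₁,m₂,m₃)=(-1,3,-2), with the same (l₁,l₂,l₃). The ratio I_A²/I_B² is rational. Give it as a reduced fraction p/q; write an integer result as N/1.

Shared (l₁,l₂,l₃)=(2,3,5): N and (l;000)² cancel in I_A²/I_B².
A: Δ = 0!·4!·6!/11! = 1/2310; Racah Σ t=0..0: t=0:+1/2880 = 1/2880; ⇒ 3j(2 3 5; -2 2 0)² = 1/462, sgn -1
B: Δ = 0!·4!·6!/11! = 1/2310; Racah Σ t=0..0: t=0:+1/4320 = 1/4320; ⇒ 3j(2 3 5; -1 3 -2)² = 1/330, sgn -1
I_A²/I_B² = (1/462)/(1/330) = 5/7

5/7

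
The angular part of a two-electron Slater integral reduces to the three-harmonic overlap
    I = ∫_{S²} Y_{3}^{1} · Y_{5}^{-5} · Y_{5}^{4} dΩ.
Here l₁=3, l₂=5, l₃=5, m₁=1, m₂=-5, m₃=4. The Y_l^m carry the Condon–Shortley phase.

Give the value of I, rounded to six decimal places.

0.000000

Σlᵢ=13 odd — θ-integrand is odd under cosθ→−cosθ; I=0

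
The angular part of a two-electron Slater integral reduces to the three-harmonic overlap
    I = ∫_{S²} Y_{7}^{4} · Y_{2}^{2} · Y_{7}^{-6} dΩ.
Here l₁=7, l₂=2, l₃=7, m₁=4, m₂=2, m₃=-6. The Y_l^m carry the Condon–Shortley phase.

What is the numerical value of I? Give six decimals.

m-sum 0 ✓  L=16 even ✓  5≤7≤9 ✓
Π(2lᵢ+1) = 15×5×15 = 1125
triangle coeff Δ(7,2,7) = 1/185640
Σ_t [0,2]: t=0:+1/2419200 t=1:−1/518400 t=2:+1/2419200 = -1/907200
(3j)²=56/3315 [(7 2 7; 0 0 0)], sign=+1
Σ_t [2,2]: t=2:+1/159667200 = 1/159667200
(3j)²=9/1190 [(7 2 7; 4 2 -6)], sign=-1
⇒ 4πI² = 540/3757
I = (-1)√(540/3757/(4π)) = -0.10694768

-0.106948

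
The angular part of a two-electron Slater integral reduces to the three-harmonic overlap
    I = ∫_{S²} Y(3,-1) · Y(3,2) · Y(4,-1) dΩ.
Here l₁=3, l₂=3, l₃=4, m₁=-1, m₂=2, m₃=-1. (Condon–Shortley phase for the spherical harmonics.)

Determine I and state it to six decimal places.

0.145070

Checks pass: Σm=0; 10 even; l₃=4∈[0,6].
(2·3+1)(2·3+1)(2·4+1) = 441
Δ: 2! 4! 4! / 11! → 1/34650
sum: t=0:+1/72 t=1:−1/16 t=2:+1/72 = -5/144
3j²(3 3 4; 0 0 0) = Δ·Π!·Σ² = 2/77  (sign -1)
sum: t=1:−1/144 t=2:+1/48 = 1/72
3j²(3 3 4; -1 2 -1) = Δ·Π!·Σ² = 16/693  (sign -1)
combine: 4πI² = 441·2/77·16/693 = 32/121
take √, sign +1: I = 0.14506992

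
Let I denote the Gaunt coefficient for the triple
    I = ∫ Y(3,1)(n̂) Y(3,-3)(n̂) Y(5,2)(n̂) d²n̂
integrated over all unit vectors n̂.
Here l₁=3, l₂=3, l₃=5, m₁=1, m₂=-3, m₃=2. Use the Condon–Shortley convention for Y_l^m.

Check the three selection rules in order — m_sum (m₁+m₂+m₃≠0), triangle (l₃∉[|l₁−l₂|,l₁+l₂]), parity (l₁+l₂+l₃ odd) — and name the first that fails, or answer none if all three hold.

azimuthal sum: 1 − 3 + 2 = 0  ✓
0 ≤ 5 ≤ 6 (triangle on l)  ✓
L = 3 + 3 + 5 = 11 (odd)  ✗

parity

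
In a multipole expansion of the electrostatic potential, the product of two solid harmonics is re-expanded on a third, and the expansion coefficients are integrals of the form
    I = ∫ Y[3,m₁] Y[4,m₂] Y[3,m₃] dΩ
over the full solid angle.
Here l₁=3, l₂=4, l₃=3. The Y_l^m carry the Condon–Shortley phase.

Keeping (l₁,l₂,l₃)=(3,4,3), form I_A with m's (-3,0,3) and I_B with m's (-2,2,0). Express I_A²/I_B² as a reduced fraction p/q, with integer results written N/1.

l's match ⇒ only the (l;m) 3-j factors differ between A and B.
A: triangle coeff Δ(3,4,3) = 1/34650; Σ_t [4,4]: t=4:+1/1152 = 1/1152; (3j)²=1/154 [(3 4 3; -3 0 3)], sign=+1
B: triangle coeff Δ(3,4,3) = 1/34650; Σ_t [3,4]: t=3:−1/72 t=4:+1/96 = -1/288; (3j)²=1/462 [(3 4 3; -2 2 0)], sign=+1
I_A²/I_B² = (1/154)/(1/462) = 3/1

3/1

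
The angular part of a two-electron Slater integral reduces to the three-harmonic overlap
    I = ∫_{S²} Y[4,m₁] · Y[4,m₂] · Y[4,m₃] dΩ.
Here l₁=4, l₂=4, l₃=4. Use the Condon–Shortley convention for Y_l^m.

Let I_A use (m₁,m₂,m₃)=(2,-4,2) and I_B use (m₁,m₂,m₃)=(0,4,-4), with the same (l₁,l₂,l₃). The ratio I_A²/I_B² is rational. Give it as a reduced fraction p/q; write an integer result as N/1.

45/14

Shared (l₁,l₂,l₃)=(4,4,4): N and (l;000)² cancel in I_A²/I_B².
A: Δ = 4!·4!·4!/13! = 1/450450; Racah Σ t=0..0: t=0:+1/2304 = 1/2304; ⇒ 3j(4 4 4; 2 -4 2)² = 5/143, sgn +1
B: Δ = 4!·4!·4!/13! = 1/450450; Racah Σ t=4..4: t=4:+1/13824 = 1/13824; ⇒ 3j(4 4 4; 0 4 -4)² = 14/1287, sgn +1
I_A²/I_B² = (5/143)/(14/1287) = 45/14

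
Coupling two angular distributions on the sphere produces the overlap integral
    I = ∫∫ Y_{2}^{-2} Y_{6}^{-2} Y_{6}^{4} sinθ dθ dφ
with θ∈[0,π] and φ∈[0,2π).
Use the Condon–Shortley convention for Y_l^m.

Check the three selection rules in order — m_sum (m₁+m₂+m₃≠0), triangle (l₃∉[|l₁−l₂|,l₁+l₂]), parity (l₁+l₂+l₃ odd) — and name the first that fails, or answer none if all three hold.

azimuthal sum: -2 − 2 + 4 = 0  ✓
4 ≤ 6 ≤ 8 (triangle on l)  ✓
L = 2 + 6 + 6 = 14 (even)  ✓

none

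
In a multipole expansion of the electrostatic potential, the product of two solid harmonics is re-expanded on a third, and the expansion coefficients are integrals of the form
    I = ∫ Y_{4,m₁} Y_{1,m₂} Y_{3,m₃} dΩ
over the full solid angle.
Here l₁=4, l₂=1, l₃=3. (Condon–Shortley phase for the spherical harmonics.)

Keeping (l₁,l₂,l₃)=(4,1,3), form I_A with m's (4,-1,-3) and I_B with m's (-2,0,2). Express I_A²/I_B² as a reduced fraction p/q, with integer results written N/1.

7/3

Shared (l₁,l₂,l₃)=(4,1,3): N and (l;000)² cancel in I_A²/I_B².
A: Δ = 2!·6!·0!/9! = 1/252; Racah Σ t=0..0: t=0:+1/1440 = 1/1440; ⇒ 3j(4 1 3; 4 -1 -3)² = 1/9, sgn +1
B: Δ = 2!·6!·0!/9! = 1/252; Racah Σ t=1..1: t=1:−1/120 = -1/120; ⇒ 3j(4 1 3; -2 0 2)² = 1/21, sgn +1
I_A²/I_B² = (1/9)/(1/21) = 7/3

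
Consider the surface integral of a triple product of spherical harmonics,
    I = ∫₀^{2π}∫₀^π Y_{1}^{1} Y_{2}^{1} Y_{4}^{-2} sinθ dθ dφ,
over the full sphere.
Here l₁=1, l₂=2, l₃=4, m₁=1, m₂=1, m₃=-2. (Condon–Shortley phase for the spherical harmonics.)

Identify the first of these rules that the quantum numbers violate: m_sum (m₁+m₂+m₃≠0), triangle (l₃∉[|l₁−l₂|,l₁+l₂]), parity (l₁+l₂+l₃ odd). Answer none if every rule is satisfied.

triangle

azimuthal sum: 1 + 1 − 2 = 0  ✓
1 ≤ 4 ≤ 3 (triangle on l)  ✗
L = 1 + 2 + 4 = 7 (odd)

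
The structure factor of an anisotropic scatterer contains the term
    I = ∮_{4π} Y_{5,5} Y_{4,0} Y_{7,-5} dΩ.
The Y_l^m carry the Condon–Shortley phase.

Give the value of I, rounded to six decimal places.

m-sum 0 ✓  L=16 even ✓  1≤7≤9 ✓
Π(2lᵢ+1) = 11×9×15 = 1485
triangle coeff Δ(5,4,7) = 1/6126120
Σ_t [0,2]: t=0:+1/69120 t=1:−1/20736 t=2:+1/69120 = -1/51840
(3j)²=280/21879 [(5 4 7; 0 0 0)], sign=+1
Σ_t [0,0]: t=0:+1/3870720 = 1/3870720
(3j)²=135/6188 [(5 4 7; 5 0 -5)], sign=+1
⇒ 4πI² = 20250/48841
I = (+1)√(20250/48841/(4π)) = 0.18164160

0.181642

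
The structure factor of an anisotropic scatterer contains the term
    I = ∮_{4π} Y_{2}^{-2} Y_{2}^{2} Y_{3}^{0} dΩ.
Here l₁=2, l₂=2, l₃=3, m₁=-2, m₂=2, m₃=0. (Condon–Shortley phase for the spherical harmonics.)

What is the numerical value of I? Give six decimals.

0.000000

l₁+l₂+l₃=7 is odd: 3j(l;000)=0 ⇒ I=0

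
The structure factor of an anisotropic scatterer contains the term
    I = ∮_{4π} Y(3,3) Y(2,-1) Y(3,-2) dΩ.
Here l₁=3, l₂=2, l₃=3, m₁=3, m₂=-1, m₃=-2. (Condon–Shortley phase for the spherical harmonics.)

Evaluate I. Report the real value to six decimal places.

-0.210261

m-sum 0 ✓  L=8 even ✓  1≤3≤5 ✓
Π(2lᵢ+1) = 7×5×7 = 245
triangle coeff Δ(3,2,3) = 1/3780
Σ_t [0,2]: t=0:+1/24 t=1:−1/4 t=2:+1/24 = -1/6
(3j)²=4/105 [(3 2 3; 0 0 0)], sign=+1
Σ_t [0,0]: t=0:+1/48 = 1/48
(3j)²=5/84 [(3 2 3; 3 -1 -2)], sign=-1
⇒ 4πI² = 5/9
I = (-1)√(5/9/(4π)) = -0.21026104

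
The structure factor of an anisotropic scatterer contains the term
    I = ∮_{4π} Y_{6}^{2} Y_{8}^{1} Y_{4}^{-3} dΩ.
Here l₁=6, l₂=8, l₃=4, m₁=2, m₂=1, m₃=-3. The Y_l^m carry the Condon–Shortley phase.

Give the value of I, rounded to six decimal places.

Rules hold: Σm=0, L=18 even, 2≤4≤14.
N = 13·17·9 = 1989
Δ = 10!·2!·6!/19! = 1/23279256
Racah Σ t=4..6: t=4:+1/1658880 t=5:−1/518400 t=6:+1/1658880 = -1/1382400
⇒ 3j(6 8 4; 0 0 0)² = 504/46189, sgn -1
Racah Σ t=3..4: t=3:−1/21772800 t=4:+1/4147200 = 17/87091200
⇒ 3j(6 8 4; 2 1 -3)² = 119/8151, sgn -1
4πI² = N·(3j₀)²·(3jₘ)² = 179928/567853
I = +1·√(0.316857/4π) = 0.15879122

0.158791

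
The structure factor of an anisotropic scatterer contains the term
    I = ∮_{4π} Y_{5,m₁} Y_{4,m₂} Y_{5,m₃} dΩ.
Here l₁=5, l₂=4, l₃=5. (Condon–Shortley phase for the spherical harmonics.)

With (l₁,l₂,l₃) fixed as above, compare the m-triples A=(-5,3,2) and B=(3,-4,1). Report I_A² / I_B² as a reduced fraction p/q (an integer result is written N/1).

7/10

l's match ⇒ only the (l;m) 3-j factors differ between A and B.
A: triangle coeff Δ(5,4,5) = 1/3153150; Σ_t [4,4]: t=4:+1/103680 = 1/103680; (3j)²=7/429 [(5 4 5; -5 3 2)], sign=-1
B: triangle coeff Δ(5,4,5) = 1/3153150; Σ_t [0,0]: t=0:+1/27648 = 1/27648; (3j)²=10/429 [(5 4 5; 3 -4 1)], sign=+1
I_A²/I_B² = (7/429)/(10/429) = 7/10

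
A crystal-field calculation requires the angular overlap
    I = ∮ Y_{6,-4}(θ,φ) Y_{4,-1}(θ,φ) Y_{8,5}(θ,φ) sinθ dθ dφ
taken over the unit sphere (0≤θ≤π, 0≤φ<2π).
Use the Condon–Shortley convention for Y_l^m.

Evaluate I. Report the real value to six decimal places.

Rules hold: Σm=0, L=18 even, 2≤8≤10.
N = 13·9·17 = 1989
Δ = 2!·10!·6!/19! = 1/23279256
Racah Σ t=0..2: t=0:+1/1658880 t=1:−1/518400 t=2:+1/1658880 = -1/1382400
⇒ 3j(6 4 8; 0 0 0)² = 504/46189, sgn -1
Racah Σ t=0..2: t=0:+1/261273600 t=1:−1/17418240 t=2:+1/19353600 = -1/522547200
⇒ 3j(6 4 8; -4 -1 5)² = 5/162792, sgn +1
4πI² = N·(3j₀)²·(3jₘ)² = 45/67507
I = -1·√(0.000666598/4π) = -0.00728328

-0.007283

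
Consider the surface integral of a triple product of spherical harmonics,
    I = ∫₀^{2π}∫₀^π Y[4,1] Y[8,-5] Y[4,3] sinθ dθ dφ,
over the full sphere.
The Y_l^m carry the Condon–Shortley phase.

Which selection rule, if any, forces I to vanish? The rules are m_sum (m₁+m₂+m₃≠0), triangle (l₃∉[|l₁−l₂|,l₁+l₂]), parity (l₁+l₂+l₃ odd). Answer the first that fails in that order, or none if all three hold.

m_sum

m₁+m₂+m₃ = 1 − 5 + 3 = -1  ✗
triangle: |4−8|=4 ≤ l₃=4 ≤ 4+8=12
parity: l₁+l₂+l₃ = 16 is even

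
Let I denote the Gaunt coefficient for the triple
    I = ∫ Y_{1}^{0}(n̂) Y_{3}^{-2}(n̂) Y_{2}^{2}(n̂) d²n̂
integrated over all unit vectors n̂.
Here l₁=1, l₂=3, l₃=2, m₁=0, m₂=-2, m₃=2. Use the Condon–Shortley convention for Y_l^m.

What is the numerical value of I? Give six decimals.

m-sum 0 ✓  L=6 even ✓  2≤2≤4 ✓
Π(2lᵢ+1) = 3×7×5 = 105
triangle coeff Δ(1,3,2) = 1/105
Σ_t [1,1]: t=1:−1/4 = -1/4
(3j)²=3/35 [(1 3 2; 0 0 0)], sign=-1
Σ_t [1,1]: t=1:−1/24 = -1/24
(3j)²=1/21 [(1 3 2; 0 -2 2)], sign=-1
⇒ 4πI² = 3/7
I = (+1)√(3/7/(4π)) = 0.18467439

0.184674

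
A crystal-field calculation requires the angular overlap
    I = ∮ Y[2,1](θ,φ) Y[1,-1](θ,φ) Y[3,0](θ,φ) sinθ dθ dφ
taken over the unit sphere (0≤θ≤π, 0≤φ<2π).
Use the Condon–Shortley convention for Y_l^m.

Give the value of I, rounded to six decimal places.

0.143048

Rules hold: Σm=0, L=6 even, 1≤3≤3.
N = 5·3·7 = 105
Δ = 0!·4!·2!/7! = 1/105
Racah Σ t=0..0: t=0:+1/4 = 1/4
⇒ 3j(2 1 3; 0 0 0)² = 3/35, sgn -1
Racah Σ t=0..0: t=0:+1/12 = 1/12
⇒ 3j(2 1 3; 1 -1 0)² = 1/35, sgn -1
4πI² = N·(3j₀)²·(3jₘ)² = 9/35
I = +1·√(0.257143/4π) = 0.14304817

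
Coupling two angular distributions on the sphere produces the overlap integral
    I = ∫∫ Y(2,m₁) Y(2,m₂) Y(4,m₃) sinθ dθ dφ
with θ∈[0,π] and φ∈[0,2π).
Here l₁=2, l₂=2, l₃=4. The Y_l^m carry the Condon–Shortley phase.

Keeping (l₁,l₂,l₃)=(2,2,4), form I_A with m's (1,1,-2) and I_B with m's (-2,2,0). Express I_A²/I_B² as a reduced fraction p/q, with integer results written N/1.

Same 2,2,4: normalisation and zero-m 3j drop out of the ratio.
A: Δ: 0! 4! 4! / 9! → 1/630; sum: t=0:+1/36 = 1/36; 3j²(2 2 4; 1 1 -2) = Δ·Π!·Σ² = 4/63  (sign +1)
B: Δ: 0! 4! 4! / 9! → 1/630; sum: t=0:+1/576 = 1/576; 3j²(2 2 4; -2 2 0) = Δ·Π!·Σ² = 1/630  (sign +1)
I_A²/I_B² = (4/63)/(1/630) = 40/1

40/1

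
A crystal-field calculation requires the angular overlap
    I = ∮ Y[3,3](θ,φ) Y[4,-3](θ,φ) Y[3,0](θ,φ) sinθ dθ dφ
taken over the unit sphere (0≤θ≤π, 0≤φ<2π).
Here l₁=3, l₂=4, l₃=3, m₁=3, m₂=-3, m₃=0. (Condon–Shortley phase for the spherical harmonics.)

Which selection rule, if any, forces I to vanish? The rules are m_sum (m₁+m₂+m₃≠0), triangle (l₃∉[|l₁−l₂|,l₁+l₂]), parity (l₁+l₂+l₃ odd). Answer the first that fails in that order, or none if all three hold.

none

azimuthal sum: 3 − 3 + 0 = 0  ✓
1 ≤ 3 ≤ 7 (triangle on l)  ✓
L = 3 + 4 + 3 = 10 (even)  ✓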